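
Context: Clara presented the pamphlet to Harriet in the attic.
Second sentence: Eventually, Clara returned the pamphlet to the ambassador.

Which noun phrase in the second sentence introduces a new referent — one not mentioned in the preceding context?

"Clara" and "the pamphlet" in the second sentence are given — already mentioned in the context.
"the ambassador" has no antecedent in the context; it is discourse-new.

the ambassador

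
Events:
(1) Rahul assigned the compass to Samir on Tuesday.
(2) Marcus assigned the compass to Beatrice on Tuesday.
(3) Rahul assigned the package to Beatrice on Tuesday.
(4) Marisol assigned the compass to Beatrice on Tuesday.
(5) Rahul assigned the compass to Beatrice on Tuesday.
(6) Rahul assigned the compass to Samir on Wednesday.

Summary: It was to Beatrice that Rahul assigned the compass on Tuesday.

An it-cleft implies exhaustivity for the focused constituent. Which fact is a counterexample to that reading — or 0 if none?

The cleft puts "Beatrice" in focus and presupposes the open proposition with same agent, thing, setting (Rahul / the compass / on Tuesday).
The exhaustive reading says no other recipient fits that background.
But fact (1) also has same agent, thing, setting (Rahul / the compass / on Tuesday), with recipient = Samir — so the exhaustive reading fails.

1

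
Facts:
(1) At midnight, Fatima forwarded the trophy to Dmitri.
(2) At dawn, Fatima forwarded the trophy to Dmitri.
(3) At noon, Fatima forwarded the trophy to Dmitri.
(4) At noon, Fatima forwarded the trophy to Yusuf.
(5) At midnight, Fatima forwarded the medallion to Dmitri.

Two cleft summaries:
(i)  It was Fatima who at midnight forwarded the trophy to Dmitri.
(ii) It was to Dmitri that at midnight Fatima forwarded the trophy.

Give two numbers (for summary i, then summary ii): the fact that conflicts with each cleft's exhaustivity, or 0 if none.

0, 0

Summary (i) focuses "Fatima" (the agent); background thing = the trophy, recipient = Dmitri, setting = at midnight. No fact matches that background with a different agent, so 0.
Summary (ii) focuses "Dmitri" (the recipient); background agent = Fatima, thing = the trophy, setting = at midnight. No fact matches that background with a different recipient, so 0.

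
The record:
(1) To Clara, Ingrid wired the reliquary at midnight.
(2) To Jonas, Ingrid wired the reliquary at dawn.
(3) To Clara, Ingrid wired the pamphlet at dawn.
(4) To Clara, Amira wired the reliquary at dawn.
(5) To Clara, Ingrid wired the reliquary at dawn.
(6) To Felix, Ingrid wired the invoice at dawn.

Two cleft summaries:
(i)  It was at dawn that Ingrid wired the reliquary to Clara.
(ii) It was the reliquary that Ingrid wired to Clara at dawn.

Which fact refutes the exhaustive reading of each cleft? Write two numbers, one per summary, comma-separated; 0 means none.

Summary (i) focuses "at dawn" (the setting); background agent = Ingrid, thing = the reliquary, recipient = Clara. Fact (1) matches that background with setting = at midnight — refutes (i).
Summary (ii) focuses "the reliquary" (the thing); background agent = Ingrid, recipient = Clara, setting = at dawn. Fact (3) matches that background with thing = the pamphlet — refutes (ii).

1, 3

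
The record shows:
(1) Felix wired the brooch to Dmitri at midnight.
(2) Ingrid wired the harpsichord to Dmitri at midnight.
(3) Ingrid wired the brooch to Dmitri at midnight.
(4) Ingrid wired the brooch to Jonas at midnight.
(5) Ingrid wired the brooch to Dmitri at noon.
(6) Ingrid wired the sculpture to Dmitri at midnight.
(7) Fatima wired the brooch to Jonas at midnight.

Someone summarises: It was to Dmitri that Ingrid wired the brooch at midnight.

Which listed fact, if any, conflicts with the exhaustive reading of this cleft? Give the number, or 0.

4

The cleft puts "Dmitri" in focus and presupposes the open proposition with same agent, thing, setting (Ingrid / the brooch / at midnight).
The exhaustive reading says no other recipient fits that background.
But fact (4) also has same agent, thing, setting (Ingrid / the brooch / at midnight), with recipient = Jonas — so the exhaustive reading fails.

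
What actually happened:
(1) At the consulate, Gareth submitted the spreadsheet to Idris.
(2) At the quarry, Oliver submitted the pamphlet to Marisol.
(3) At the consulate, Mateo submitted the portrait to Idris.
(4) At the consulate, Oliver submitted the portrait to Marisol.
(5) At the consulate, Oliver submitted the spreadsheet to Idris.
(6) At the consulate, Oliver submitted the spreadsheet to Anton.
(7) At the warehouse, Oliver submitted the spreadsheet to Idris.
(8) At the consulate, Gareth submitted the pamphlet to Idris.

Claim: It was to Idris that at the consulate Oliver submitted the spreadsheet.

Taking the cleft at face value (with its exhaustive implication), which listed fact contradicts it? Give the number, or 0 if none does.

The cleft puts "Idris" in focus and presupposes the open proposition with same agent, thing, setting (Oliver / the spreadsheet / at the consulate).
The exhaustive reading says no other recipient fits that background.
Fact (6) shares the background but with recipient = Anton; exhaustivity is violated.

6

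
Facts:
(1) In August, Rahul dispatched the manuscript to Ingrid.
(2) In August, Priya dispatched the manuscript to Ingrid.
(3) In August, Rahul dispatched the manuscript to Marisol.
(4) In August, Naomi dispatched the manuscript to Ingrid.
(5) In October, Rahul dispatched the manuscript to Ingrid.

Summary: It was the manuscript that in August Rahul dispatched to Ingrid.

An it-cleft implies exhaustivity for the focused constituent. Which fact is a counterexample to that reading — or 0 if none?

0

Focus of the cleft: "the manuscript" (the thing). Presupposed background: same agent, recipient, setting (Rahul / Ingrid / in August).
Exhaustivity: the manuscript is the only thing satisfying that background.
Every other fact differs from the presupposition on some backgrounded slot, so none challenges the exhaustivity.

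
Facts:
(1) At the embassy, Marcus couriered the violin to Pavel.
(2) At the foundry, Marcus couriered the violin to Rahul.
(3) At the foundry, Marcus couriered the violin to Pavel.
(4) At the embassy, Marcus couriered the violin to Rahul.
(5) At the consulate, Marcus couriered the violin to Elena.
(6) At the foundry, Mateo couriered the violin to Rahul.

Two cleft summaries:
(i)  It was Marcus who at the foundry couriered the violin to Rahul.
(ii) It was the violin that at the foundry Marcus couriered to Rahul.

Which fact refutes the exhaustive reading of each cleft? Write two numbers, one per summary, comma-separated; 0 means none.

6, 0

(i): focus "Marcus". Looking for thing = the violin, recipient = Rahul, setting = at the foundry with some other agent — fact (6) has Mateo there. Refuted.
(ii): focus "the violin". No fact shares agent = Marcus, recipient = Rahul, setting = at the foundry with a different thing. 0.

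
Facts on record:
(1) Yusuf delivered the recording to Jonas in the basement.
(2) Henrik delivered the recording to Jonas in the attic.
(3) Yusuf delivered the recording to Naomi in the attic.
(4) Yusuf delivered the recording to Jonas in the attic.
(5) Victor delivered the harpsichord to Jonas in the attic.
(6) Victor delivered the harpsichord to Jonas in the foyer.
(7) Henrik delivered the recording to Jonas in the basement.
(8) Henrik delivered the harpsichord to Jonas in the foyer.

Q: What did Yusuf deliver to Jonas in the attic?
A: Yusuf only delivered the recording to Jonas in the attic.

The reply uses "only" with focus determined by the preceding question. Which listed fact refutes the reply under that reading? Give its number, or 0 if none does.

The question "What did ...?" targets the thing, so in the reply the focus falls on "the recording".
So "only" ranges over things; the rest (same agent, recipient, setting (Yusuf / Jonas / in the attic)) is presupposed.
No listed fact shares that background with another thing. Nothing contradicts the reply.
(Fact (1) would refute a reading with focus on the setting — but that is not what the question asks.)

0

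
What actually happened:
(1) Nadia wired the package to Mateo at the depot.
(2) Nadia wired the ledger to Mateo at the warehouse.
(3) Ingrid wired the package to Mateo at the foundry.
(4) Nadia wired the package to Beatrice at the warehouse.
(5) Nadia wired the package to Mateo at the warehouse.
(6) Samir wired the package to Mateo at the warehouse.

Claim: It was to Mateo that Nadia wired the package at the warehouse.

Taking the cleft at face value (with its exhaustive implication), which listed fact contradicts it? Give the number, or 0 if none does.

The cleft puts "Mateo" in focus and presupposes the open proposition with agent = Nadia, thing = the package, setting = at the warehouse.
The exhaustive reading says no other recipient fits that background.
Fact (4) shares the background but with recipient = Beatrice; exhaustivity is violated.

4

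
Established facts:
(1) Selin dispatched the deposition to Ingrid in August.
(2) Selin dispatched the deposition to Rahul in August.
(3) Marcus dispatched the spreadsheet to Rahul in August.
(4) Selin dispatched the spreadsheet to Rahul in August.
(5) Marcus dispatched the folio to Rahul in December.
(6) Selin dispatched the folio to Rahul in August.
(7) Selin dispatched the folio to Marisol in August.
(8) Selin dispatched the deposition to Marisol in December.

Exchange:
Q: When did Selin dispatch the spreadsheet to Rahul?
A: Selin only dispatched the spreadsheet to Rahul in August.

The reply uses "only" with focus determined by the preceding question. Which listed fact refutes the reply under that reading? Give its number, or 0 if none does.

The question "When did ...?" targets the setting, so in the reply the focus falls on "in August".
So "only" ranges over settings; the rest (agent = Selin, thing = the spreadsheet, recipient = Rahul) is presupposed.
No listed fact shares that background with another setting. Nothing contradicts the reply.
(Fact (2) would refute a reading with focus on the thing — but that is not what the question asks.)

0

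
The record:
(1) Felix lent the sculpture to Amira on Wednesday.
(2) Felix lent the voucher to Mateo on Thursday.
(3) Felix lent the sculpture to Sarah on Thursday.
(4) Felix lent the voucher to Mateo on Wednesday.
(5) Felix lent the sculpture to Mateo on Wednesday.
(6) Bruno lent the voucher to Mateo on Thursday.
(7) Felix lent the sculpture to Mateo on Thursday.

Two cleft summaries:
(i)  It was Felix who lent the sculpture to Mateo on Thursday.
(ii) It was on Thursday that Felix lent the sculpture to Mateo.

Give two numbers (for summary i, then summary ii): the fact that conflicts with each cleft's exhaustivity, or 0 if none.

0, 5

Summary (i) focuses "Felix" (the agent); background same thing, recipient, setting (the sculpture / Mateo / on Thursday). No fact matches that background with a different agent, so 0.
Summary (ii) focuses "on Thursday" (the setting); background same agent, thing, recipient (Felix / the sculpture / Mateo). Fact (5) matches that background with setting = on Wednesday — refutes (ii).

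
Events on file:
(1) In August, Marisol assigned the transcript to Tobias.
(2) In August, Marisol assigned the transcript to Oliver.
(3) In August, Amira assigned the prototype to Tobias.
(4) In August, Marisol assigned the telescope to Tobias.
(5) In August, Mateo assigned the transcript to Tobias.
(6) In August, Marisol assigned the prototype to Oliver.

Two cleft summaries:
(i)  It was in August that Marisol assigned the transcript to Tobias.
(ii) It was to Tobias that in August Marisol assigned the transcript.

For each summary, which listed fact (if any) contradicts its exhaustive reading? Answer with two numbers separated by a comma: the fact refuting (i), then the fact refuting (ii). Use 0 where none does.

0, 2

(i): focus "in August". No fact shares agent = Marisol, thing = the transcript, recipient = Tobias with a different setting. 0.
(ii): focus "Tobias". Looking for agent = Marisol, thing = the transcript, setting = in August with some other recipient — fact (2) has Oliver there. Refuted.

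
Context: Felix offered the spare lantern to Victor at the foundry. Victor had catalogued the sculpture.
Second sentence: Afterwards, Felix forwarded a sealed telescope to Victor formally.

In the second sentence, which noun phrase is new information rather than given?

"Felix" and "Victor" in the second sentence are given — already mentioned in the context.
"a sealed telescope" has no antecedent in the context; it is discourse-new (the indefinite article also signals a new referent).

a sealed telescope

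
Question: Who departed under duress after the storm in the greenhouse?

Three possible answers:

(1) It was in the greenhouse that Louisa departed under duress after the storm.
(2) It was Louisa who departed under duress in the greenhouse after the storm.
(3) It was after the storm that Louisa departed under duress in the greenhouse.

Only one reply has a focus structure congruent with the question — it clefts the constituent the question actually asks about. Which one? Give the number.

2

The question word "who" targets the subject (agent).
Option (1) clefts "in the greenhouse" — the location, not what was asked.
Option (2) clefts "Louisa" — that matches what the question asks about.
Option (3) clefts "after the storm" — the time, not what was asked.
So the congruent reply is (2).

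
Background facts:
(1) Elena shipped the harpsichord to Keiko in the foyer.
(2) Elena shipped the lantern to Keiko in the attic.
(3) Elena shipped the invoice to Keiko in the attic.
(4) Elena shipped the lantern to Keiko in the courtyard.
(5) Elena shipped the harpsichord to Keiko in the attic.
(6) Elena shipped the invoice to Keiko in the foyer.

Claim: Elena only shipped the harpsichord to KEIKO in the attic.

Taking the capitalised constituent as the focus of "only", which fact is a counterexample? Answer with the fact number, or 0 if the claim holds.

The capitals mark "Keiko" as focus. So "only" rules out other recipients, with the rest (Elena as agent and the harpsichord as thing and in the attic as setting) as background.
Every other fact changes something in the background, not just the recipient. Nothing refutes the claim.

0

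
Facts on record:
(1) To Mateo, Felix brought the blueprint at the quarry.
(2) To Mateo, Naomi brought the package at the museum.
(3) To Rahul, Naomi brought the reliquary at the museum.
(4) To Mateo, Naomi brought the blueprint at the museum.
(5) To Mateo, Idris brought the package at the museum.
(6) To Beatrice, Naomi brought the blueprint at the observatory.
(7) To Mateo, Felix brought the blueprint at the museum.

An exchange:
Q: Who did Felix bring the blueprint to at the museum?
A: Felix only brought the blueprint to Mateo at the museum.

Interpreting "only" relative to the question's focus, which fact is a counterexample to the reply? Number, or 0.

Answering "Who did ... to ...?" puts focus on the recipient — here, "Mateo".
So "only" ranges over recipients; the rest (Felix as agent and the blueprint as thing and at the museum as setting) is presupposed.
No listed fact shares that background with another recipient. Nothing contradicts the reply.
(Fact (1) would refute a reading with focus on the setting — but that is not what the question asks.)

0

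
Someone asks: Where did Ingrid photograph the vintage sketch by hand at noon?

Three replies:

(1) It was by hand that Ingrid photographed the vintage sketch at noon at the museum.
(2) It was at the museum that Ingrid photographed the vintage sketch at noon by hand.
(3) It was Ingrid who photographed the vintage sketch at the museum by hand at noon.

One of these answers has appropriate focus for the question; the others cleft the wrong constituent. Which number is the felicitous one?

The question word "where" targets the location.
Option (1) clefts "by hand" — the manner, not what was asked.
Option (2) clefts "at the museum" — that matches what the question asks about.
Option (3) clefts "Ingrid" — the subject (agent), not what was asked.
So the congruent reply is (2).

2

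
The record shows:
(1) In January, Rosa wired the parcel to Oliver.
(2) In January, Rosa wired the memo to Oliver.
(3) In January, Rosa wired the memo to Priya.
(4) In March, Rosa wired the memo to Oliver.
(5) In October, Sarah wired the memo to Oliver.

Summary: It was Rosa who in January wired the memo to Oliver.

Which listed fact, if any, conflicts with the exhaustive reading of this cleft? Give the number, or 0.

Focus of the cleft: "Rosa" (the agent). Presupposed background: thing = the memo, recipient = Oliver, setting = in January.
Exhaustivity: Rosa is the only agent satisfying that background.
Every other fact differs from the presupposition on some backgrounded slot, so none challenges the exhaustivity.

0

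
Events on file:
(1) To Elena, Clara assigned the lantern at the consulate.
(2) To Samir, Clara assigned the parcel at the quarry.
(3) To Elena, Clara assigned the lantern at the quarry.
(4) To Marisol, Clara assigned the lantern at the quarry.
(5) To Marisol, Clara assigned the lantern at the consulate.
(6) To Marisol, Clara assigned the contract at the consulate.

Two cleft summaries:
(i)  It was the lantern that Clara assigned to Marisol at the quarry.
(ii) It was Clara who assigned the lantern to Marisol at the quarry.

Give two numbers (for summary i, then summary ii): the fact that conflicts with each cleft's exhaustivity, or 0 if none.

0, 0

(i): focus "the lantern". No fact shares same agent, recipient, setting (Clara / Marisol / at the quarry) with a different thing. 0.
(ii): focus "Clara". No fact shares same thing, recipient, setting (the lantern / Marisol / at the quarry) with a different agent. 0.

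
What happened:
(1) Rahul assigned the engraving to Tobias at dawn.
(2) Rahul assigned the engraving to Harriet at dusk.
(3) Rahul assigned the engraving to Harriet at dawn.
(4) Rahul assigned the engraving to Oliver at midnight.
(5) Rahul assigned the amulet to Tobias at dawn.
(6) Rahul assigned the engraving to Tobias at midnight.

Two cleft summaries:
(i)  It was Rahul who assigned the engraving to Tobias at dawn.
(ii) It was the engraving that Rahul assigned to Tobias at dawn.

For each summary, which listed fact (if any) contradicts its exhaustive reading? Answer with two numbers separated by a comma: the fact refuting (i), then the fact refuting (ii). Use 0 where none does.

0, 5

Summary (i) focuses "Rahul" (the agent); background same thing, recipient, setting (the engraving / Tobias / at dawn). No fact matches that background with a different agent, so 0.
Summary (ii) focuses "the engraving" (the thing); background same agent, recipient, setting (Rahul / Tobias / at dawn). Fact (5) matches that background with thing = the amulet — refutes (ii).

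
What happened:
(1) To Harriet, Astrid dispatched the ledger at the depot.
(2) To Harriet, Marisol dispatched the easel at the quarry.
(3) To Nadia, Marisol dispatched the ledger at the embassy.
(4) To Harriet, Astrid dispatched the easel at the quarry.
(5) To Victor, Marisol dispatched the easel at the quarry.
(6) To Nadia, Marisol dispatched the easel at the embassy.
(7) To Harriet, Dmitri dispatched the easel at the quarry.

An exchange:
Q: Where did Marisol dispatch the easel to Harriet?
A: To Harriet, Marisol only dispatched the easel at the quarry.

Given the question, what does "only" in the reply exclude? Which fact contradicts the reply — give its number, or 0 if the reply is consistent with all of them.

0

Answering "Where did ...?" puts focus on the setting — here, "at the quarry".
So "only" ranges over settings; the rest (Marisol as agent and the easel as thing and Harriet as recipient) is presupposed.
No listed fact shares that background with another setting. Nothing contradicts the reply.
(Fact (5) would refute a reading with focus on the recipient — but that is not what the question asks.)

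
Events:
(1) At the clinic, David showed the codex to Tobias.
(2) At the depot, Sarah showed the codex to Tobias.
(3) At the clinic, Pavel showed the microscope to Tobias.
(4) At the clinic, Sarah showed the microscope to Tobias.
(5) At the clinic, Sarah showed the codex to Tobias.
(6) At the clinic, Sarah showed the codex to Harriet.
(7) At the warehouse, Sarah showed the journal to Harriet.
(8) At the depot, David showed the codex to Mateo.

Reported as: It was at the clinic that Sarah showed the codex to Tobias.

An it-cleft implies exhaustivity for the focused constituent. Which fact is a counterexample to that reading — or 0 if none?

Focus of the cleft: "at the clinic" (the setting). Presupposed background: agent = Sarah, thing = the codex, recipient = Tobias.
Exhaustivity: at the clinic is the only setting satisfying that background.
But fact (2) also has agent = Sarah, thing = the codex, recipient = Tobias, with setting = at the depot — so the exhaustive reading fails.

2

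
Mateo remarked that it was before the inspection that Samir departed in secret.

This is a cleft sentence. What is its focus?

before the inspection

In an it-cleft "It was X that/who ...", the clefted constituent X is the focus; the that/who-clause expresses the presupposed open proposition.
Here the focus is "before the inspection". The backgrounded (presupposed) material includes "Samir" and "in secret".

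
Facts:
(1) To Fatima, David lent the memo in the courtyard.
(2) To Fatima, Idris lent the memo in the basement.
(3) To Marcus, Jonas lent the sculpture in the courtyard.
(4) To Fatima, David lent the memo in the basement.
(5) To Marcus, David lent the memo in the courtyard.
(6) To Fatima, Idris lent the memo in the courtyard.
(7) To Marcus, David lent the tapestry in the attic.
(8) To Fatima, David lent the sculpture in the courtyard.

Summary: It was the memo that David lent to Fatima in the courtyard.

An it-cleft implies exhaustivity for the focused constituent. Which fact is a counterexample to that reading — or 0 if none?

8

Focus of the cleft: "the memo" (the thing). Presupposed background: agent = David, recipient = Fatima, setting = in the courtyard.
The exhaustive reading says no other thing fits that background.
But fact (8) also has agent = David, recipient = Fatima, setting = in the courtyard, with thing = the sculpture — so the exhaustive reading fails.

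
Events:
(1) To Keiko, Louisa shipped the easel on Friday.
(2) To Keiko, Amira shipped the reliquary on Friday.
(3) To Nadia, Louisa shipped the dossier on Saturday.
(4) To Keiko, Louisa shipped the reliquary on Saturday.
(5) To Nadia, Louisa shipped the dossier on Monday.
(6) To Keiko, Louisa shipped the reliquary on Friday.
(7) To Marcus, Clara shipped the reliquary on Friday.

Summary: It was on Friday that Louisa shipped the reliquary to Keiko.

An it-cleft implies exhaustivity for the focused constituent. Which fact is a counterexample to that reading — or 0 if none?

Focus of the cleft: "on Friday" (the setting). Presupposed background: Louisa as agent and the reliquary as thing and Keiko as recipient.
The exhaustive reading says no other setting fits that background.
Fact (4) shares the background but with setting = on Saturday; exhaustivity is violated.

4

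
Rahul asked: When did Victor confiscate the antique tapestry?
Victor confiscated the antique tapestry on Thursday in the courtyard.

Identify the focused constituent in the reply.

The wh-word "when" asks about the time.
In the answer, "Victor" and "the antique tapestry" are given — repeated from the question.
"in the courtyard" is also new, but it specifies the location, which is not what the question asks about — so it is not the focus.
The constituent filling the time gap is "on Thursday"; that is the focus.

on Thursday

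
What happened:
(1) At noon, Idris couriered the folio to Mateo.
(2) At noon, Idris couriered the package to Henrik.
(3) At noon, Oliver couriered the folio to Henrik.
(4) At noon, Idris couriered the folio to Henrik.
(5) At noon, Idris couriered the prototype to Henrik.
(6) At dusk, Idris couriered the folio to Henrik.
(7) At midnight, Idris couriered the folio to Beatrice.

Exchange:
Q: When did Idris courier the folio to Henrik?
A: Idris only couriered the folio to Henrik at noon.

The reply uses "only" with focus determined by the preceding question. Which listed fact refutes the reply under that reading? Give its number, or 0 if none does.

6

Answering "When did ...?" puts focus on the setting — here, "at noon".
"Only" then excludes alternative settings while the background — same agent, thing, recipient (Idris / the folio / Henrik) — is held fixed.
Fact (6) shares the background with a different setting (at dusk) — counterexample.
(Fact (1) would refute a reading with focus on the recipient — but that is not what the question asks.)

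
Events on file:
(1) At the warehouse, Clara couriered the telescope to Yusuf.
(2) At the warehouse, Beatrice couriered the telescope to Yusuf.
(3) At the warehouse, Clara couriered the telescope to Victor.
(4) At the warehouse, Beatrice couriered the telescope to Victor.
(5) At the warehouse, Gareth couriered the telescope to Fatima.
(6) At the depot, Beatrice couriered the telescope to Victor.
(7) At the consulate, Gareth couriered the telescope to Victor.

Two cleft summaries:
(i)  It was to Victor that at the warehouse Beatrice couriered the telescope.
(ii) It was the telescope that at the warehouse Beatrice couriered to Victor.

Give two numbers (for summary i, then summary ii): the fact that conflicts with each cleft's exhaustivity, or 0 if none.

(i): focus "Victor". Looking for same agent, thing, setting (Beatrice / the telescope / at the warehouse) with some other recipient — fact (2) has Yusuf there. Refuted.
(ii): focus "the telescope". No fact shares same agent, recipient, setting (Beatrice / Victor / at the warehouse) with a different thing. 0.

2, 0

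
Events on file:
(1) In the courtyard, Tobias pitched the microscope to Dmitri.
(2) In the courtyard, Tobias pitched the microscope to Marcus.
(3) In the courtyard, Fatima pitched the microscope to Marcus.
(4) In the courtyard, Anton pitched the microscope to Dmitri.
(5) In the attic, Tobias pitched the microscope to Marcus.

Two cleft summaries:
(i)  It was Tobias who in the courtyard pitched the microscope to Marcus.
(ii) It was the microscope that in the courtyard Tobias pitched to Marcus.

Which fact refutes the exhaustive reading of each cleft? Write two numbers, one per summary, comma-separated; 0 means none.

3, 0

Summary (i) focuses "Tobias" (the agent); background the microscope as thing and Marcus as recipient and in the courtyard as setting. Fact (3) matches that background with agent = Fatima — refutes (i).
Summary (ii) focuses "the microscope" (the thing); background Tobias as agent and Marcus as recipient and in the courtyard as setting. No fact matches that background with a different thing, so 0.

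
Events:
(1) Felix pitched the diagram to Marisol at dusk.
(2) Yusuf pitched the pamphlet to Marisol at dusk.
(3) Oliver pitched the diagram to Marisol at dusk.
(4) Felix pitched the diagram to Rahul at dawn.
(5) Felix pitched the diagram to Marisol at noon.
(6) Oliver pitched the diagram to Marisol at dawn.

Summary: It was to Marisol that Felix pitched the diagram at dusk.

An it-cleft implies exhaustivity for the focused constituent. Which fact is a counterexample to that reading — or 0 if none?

The cleft puts "Marisol" in focus and presupposes the open proposition with Felix as agent and the diagram as thing and at dusk as setting.
Exhaustivity: Marisol is the only recipient satisfying that background.
Every other fact differs from the presupposition on some backgrounded slot, so none challenges the exhaustivity.

0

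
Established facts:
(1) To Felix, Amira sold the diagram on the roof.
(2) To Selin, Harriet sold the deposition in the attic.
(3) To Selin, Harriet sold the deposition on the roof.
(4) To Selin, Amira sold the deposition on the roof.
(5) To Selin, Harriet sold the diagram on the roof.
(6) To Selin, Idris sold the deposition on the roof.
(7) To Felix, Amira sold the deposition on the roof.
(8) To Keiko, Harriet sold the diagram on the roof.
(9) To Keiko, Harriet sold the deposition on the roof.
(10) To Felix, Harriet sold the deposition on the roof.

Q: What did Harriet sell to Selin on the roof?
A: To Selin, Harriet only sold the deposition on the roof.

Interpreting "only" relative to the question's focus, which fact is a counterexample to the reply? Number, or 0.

Answering "What did ...?" puts focus on the thing — here, "the deposition".
"Only" then excludes alternative things while the background — agent = Harriet, recipient = Selin, setting = on the roof — is held fixed.
Fact (5) keeps agent = Harriet, recipient = Selin, setting = on the roof but has thing = the diagram; that refutes the reply.
(Fact (9) would refute a reading with focus on the recipient — but that is not what the question asks.)

5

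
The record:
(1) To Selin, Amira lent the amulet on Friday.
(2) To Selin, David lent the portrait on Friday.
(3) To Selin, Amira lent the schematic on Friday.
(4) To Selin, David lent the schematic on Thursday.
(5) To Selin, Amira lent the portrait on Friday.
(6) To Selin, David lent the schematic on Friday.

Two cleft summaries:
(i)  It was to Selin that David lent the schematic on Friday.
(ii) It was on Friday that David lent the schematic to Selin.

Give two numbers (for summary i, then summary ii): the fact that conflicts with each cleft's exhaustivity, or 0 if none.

(i): focus "Selin". No fact shares agent = David, thing = the schematic, setting = on Friday with a different recipient. 0.
(ii): focus "on Friday". Looking for agent = David, thing = the schematic, recipient = Selin with some other setting — fact (4) has on Thursday there. Refuted.

0, 4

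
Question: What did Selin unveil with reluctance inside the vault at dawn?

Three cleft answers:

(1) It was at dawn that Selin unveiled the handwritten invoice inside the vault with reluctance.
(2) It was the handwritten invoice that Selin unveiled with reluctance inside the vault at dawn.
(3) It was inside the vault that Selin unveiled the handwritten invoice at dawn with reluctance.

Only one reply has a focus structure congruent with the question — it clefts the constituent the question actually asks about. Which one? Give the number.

2

The question word "what" targets the direct object.
Option (1) clefts "at dawn" — the time, not what was asked.
Option (2) clefts "the handwritten invoice" — that matches what the question asks about.
Option (3) clefts "inside the vault" — the location, not what was asked.
So the congruent reply is (2).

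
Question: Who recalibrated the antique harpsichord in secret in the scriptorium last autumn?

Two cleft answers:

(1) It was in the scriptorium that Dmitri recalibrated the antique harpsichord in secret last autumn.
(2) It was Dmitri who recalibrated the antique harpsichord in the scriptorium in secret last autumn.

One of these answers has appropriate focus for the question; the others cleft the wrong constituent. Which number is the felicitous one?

The question word "who" targets the subject (agent).
Option (1) clefts "in the scriptorium" — the location, not what was asked.
Option (2) clefts "Dmitri" — that matches what the question asks about.
So the congruent reply is (2).

2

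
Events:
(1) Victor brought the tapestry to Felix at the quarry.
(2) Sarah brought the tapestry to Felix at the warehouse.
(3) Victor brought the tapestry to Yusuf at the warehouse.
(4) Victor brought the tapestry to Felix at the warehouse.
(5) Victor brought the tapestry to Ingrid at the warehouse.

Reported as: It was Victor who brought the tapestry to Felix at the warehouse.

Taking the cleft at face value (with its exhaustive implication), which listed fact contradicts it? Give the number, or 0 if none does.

Focus of the cleft: "Victor" (the agent). Presupposed background: the tapestry as thing and Felix as recipient and at the warehouse as setting.
The exhaustive reading says no other agent fits that background.
But fact (2) also has the tapestry as thing and Felix as recipient and at the warehouse as setting, with agent = Sarah — so the exhaustive reading fails.

2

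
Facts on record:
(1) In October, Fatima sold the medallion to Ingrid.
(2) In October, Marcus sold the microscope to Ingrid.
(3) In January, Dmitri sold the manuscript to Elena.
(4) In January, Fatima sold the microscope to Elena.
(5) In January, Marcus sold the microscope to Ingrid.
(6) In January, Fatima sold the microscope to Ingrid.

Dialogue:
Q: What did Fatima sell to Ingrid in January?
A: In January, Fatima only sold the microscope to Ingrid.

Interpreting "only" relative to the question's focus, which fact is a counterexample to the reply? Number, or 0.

Answering "What did ...?" puts focus on the thing — here, "the microscope".
"Only" then excludes alternative things while the background — same agent, recipient, setting (Fatima / Ingrid / in January) — is held fixed.
No listed fact shares that background with another thing. Nothing contradicts the reply.
(Fact (4) would refute a reading with focus on the recipient — but that is not what the question asks.)

0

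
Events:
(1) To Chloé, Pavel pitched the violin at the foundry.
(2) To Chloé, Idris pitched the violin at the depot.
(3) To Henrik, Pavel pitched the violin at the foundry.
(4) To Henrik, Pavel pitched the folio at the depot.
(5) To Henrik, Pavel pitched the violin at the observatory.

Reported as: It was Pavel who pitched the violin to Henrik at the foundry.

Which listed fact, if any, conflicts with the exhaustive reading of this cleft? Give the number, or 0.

Focus of the cleft: "Pavel" (the agent). Presupposed background: thing = the violin, recipient = Henrik, setting = at the foundry.
Exhaustivity: Pavel is the only agent satisfying that background.
Every other fact differs from the presupposition on some backgrounded slot, so none challenges the exhaustivity.

0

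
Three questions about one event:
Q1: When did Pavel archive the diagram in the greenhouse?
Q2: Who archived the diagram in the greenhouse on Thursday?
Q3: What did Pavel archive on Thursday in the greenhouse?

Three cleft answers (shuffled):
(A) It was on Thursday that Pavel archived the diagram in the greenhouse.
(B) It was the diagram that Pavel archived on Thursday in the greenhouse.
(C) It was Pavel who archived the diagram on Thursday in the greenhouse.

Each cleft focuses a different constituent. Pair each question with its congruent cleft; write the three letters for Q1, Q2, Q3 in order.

Q1 asks about the time; cleft (A) focuses "on Thursday", which is the time — so Q1 → A.
Q2 asks about the subject (agent); cleft (C) focuses "Pavel", which is the subject (agent) — so Q2 → C.
Q3 asks about the direct object; cleft (B) focuses "the diagram", which is the direct object — so Q3 → B.
Mapping: Q1→A, Q2→C, Q3→B.

ACB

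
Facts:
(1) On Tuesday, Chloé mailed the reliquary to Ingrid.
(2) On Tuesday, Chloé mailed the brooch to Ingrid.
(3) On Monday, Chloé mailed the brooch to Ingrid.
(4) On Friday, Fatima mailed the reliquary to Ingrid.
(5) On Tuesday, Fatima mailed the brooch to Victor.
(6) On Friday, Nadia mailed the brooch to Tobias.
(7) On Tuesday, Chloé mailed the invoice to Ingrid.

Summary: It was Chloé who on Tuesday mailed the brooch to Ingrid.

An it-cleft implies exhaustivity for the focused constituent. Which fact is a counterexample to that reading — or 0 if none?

0

Focus of the cleft: "Chloé" (the agent). Presupposed background: same thing, recipient, setting (the brooch / Ingrid / on Tuesday).
Exhaustivity: Chloé is the only agent satisfying that background.
Every other fact differs from the presupposition on some backgrounded slot, so none challenges the exhaustivity.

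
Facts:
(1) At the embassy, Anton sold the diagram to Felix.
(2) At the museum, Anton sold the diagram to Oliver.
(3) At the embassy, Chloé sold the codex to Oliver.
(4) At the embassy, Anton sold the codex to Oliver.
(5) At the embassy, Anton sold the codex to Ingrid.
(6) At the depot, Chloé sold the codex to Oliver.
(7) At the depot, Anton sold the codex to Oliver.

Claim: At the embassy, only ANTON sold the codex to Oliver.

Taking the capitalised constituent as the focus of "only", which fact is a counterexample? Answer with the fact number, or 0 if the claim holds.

The capitals mark "Anton" as focus. So "only" rules out other agents, with the rest (the codex as thing and Oliver as recipient and at the embassy as setting) as background.
Fact (3) shares the background but differs in agent (Chloé) — a counterexample.

3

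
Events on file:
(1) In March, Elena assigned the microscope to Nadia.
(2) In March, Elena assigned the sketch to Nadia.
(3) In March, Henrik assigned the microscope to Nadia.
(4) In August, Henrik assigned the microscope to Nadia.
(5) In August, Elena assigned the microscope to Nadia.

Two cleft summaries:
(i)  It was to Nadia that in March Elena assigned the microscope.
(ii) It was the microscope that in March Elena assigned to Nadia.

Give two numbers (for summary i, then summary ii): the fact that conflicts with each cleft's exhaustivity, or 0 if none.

Summary (i) focuses "Nadia" (the recipient); background Elena as agent and the microscope as thing and in March as setting. No fact matches that background with a different recipient, so 0.
Summary (ii) focuses "the microscope" (the thing); background Elena as agent and Nadia as recipient and in March as setting. Fact (2) matches that background with thing = the sketch — refutes (ii).

0, 2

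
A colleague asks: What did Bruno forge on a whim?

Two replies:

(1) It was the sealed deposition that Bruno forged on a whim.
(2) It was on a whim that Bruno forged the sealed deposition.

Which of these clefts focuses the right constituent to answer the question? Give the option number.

1

The question word "what" targets the direct object.
Option (1) clefts "the sealed deposition" — that matches what the question asks about.
Option (2) clefts "on a whim" — the manner, not what was asked.
So the congruent reply is (1).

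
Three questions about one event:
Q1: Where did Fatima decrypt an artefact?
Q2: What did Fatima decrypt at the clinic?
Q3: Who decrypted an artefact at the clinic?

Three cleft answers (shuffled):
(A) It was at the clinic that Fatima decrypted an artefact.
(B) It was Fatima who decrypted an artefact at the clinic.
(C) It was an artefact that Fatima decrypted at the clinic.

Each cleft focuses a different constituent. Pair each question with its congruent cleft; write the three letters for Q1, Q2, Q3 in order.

ACB

Q1 asks about the location; cleft (A) focuses "at the clinic", which is the location — so Q1 → A.
Q2 asks about the direct object; cleft (C) focuses "an artefact", which is the direct object — so Q2 → C.
Q3 asks about the subject (agent); cleft (B) focuses "Fatima", which is the subject (agent) — so Q3 → B.
Mapping: Q1→A, Q2→C, Q3→B.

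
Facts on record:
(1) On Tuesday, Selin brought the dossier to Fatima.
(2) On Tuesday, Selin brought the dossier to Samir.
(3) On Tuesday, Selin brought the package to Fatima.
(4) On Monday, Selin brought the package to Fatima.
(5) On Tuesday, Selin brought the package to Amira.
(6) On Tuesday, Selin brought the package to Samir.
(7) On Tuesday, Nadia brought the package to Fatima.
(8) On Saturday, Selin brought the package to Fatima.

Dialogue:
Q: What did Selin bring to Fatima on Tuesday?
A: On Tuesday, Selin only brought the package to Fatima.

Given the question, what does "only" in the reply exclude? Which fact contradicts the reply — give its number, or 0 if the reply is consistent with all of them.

1

Answering "What did ...?" puts focus on the thing — here, "the package".
"Only" then excludes alternative things while the background — Selin as agent and Fatima as recipient and on Tuesday as setting — is held fixed.
Fact (1) keeps Selin as agent and Fatima as recipient and on Tuesday as setting but has thing = the dossier; that refutes the reply.
(Fact (4) would refute a reading with focus on the setting — but that is not what the question asks.)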